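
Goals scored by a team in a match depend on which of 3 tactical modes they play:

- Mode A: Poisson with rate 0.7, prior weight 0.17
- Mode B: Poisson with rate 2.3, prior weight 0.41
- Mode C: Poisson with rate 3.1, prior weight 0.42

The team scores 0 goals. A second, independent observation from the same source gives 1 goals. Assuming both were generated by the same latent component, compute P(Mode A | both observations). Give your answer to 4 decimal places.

0.7077

Apply Bayes' rule: the posterior for each component is proportional to its prior times its likelihood at x.
Since both observations come from the same component, the likelihood for component k is f_k(x₁)·f_k(x₂).
  f_A = [e^(−0.7)·0.7^0/0! = 0.496585] × [0.34761] = 0.172618
  f_B = [e^(−2.3)·2.3^0/0! = 0.100259] × [0.230595] = 0.0231192
  f_C = [e^(−3.1)·3.1^0/0! = 0.0450492] × [0.139653] = 0.00629123
Weight by the priors:
  π_A·f_A = 0.17 × 0.172618 = 0.029345
  π_B·f_B = 0.41 × 0.0231192 = 0.00947888
  π_C·f_C = 0.42 × 0.00629123 = 0.00264232
Denominator: 0.029345 + 0.00947888 + 0.00264232 = 0.0414662
Responsibility of Mode A: 0.029345 / 0.0414662 ≈ 0.7077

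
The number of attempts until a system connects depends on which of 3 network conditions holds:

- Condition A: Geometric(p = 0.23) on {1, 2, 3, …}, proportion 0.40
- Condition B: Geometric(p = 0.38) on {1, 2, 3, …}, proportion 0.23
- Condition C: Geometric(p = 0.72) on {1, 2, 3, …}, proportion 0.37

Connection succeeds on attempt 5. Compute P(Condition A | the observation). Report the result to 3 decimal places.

0.690

By Bayes' theorem, P(k | x) = w_k f_k(x) / Σ_j w_j f_j(x).
Geometric probabilities:
  L_A = 0.23·(1−0.23)^4 = 0.23·0.35153 = 0.080852
  L_B = 0.38·(1−0.38)^4 = 0.38·0.147763 = 0.0561501
  L_C = 0.72·(1−0.72)^4 = 0.72·0.00614656 = 0.00442552
Unnormalised posteriors:
  w_A·L_A = 0.40 × 0.080852 = 0.0323408
  w_B·L_B = 0.23 × 0.0561501 = 0.0129145
  w_C·L_C = 0.37 × 0.00442552 = 0.00163744
Evidence: 0.0323408 + 0.0129145 + 0.00163744 = 0.0468928
P(Condition A | the observation) = 0.0323408 / 0.0468928 ≈ 0.690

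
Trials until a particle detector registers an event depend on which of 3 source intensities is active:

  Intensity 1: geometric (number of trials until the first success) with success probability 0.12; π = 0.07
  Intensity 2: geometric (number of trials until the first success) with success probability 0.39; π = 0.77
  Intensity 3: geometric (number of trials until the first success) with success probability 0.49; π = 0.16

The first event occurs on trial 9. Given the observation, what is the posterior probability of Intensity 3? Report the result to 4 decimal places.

Posterior ∝ prior × likelihood, so P(k | x) ∝ w_k f_k(x); normalise over all components.
Geometric probabilities:
  p_1 = 0.0431561
  p_2 = 0.00747659
  p_3 = 0.00224263
Weight by the priors:
  w_1·p_1 = 0.07 × 0.0431561 = 0.00302093
  w_2·p_2 = 0.77 × 0.00747659 = 0.00575697
  w_3·p_3 = 0.16 × 0.00224263 = 0.000358821
Normaliser: 0.00302093 + 0.00575697 + 0.000358821 = 0.00913672
So the posterior for Intensity 3 is 0.000358821 / 0.00913672 ≈ 0.0393.

0.0393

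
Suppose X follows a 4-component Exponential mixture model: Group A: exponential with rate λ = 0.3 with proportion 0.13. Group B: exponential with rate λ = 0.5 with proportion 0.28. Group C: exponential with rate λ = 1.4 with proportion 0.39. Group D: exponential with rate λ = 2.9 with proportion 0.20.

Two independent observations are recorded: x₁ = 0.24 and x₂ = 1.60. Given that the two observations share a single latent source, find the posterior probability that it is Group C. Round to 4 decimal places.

Posterior ∝ prior × likelihood, so P(k | x) ∝ w_k f_k(x); normalise over all components.
Since both observations come from the same component, the likelihood for component k is f_k(x₁)·f_k(x₂).
  f_A = [0.3·e^(−0.3·0.24) = 0.3·e^(−0.0720) = 0.279159] × [0.185635] = 0.0518217
  f_B = [0.5·e^(−0.5·0.24) = 0.5·e^(−0.1200) = 0.44346] × [0.224664] = 0.0996298
  f_C = [1.4·e^(−1.4·0.24) = 1.4·e^(−0.3360) = 1.00047] × [0.149042] = 0.149112
  f_D = [2.9·e^(−2.9·0.24) = 2.9·e^(−0.6960) = 1.44587] × [0.0280073] = 0.0404949
Unnormalised posteriors:
  w_A·f_A = 0.13 × 0.0518217 = 0.00673683
  w_B·f_B = 0.28 × 0.0996298 = 0.0278963
  w_C·f_C = 0.39 × 0.149112 = 0.0581538
  w_D·f_D = 0.20 × 0.0404949 = 0.00809899
Marginal: 0.00673683 + 0.0278963 + 0.0581538 + 0.00809899 = 0.100886
P(Group C | x₁, x₂) ≈ 0.5764

0.5764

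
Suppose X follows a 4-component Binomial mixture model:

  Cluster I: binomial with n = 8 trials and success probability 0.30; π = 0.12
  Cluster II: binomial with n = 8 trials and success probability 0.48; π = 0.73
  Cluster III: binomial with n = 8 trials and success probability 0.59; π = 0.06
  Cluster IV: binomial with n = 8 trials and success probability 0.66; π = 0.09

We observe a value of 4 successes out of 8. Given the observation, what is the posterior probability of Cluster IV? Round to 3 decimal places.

0.065

Posterior ∝ prior × likelihood, so P(k | x) ∝ P(Z=k) f_k(x); normalise over all components.
Binomial probabilities:
  f_I = C(8,4)·0.30^4·0.70^4 = 70·0.0081·0.2401 = 0.136137
  f_II = C(8,4)·0.48^4·0.52^4 = 70·0.0530842·0.0731162 = 0.271692
  f_III = C(8,4)·0.59^4·0.41^4 = 70·0.121174·0.0282576 = 0.239685
  f_IV = C(8,4)·0.66^4·0.34^4 = 70·0.189747·0.0133634 = 0.177496
Weight by the priors:
  P(Z=I)·f_I = 0.12 × 0.136137 = 0.0163364
  P(Z=II)·f_II = 0.73 × 0.271692 = 0.198335
  P(Z=III)·f_III = 0.06 × 0.239685 = 0.0143811
  P(Z=IV)·f_IV = 0.09 × 0.177496 = 0.0159747
Sum: 0.0163364 + 0.198335 + 0.0143811 + 0.0159747 = 0.245027
So the posterior for Cluster IV is 0.0159747 / 0.245027 ≈ 0.065.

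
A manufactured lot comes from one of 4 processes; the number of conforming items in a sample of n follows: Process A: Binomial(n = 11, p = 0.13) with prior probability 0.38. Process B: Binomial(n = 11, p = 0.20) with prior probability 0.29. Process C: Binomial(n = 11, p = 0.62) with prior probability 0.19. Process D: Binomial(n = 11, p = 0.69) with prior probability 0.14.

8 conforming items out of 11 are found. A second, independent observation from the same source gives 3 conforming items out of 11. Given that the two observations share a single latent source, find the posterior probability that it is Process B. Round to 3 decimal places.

The responsibility of component k is π_k f_k(x) divided by Σ_j π_j f_j(x).
Since both observations come from the same component, the likelihood for component k is f_k(x₁)·f_k(x₂).
  p_A = [8.86316e-06] × [0.118978] = 1.05452e-06
  p_B = [0.000216269] × [0.221459] = 4.78947e-05
  p_C = [0.197683] × [0.0170973] = 0.00337984
  p_D = [0.252558] × [0.00462301] = 0.00116758
Weight by the priors:
  π_A·p_A = 0.38 × 1.05452e-06 = 4.00719e-07
  π_B·p_B = 0.29 × 4.78947e-05 = 1.38895e-05
  π_C·p_C = 0.19 × 0.00337984 = 0.000642169
  π_D·p_D = 0.14 × 0.00116758 = 0.000163461
Marginal: 4.00719e-07 + 1.38895e-05 + 0.000642169 + 0.000163461 = 0.000819921
Responsibility of Process B: 1.38895e-05 / 0.000819921 ≈ 0.017

0.017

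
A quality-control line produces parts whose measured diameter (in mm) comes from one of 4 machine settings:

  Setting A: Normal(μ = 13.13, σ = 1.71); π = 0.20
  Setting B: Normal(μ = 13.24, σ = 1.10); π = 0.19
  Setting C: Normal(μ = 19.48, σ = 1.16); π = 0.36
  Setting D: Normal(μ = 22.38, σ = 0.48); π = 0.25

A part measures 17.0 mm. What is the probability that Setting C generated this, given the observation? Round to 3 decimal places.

Posterior ∝ prior × likelihood, so P(k | x) ∝ π_k f_k(x); normalise over all components.
Normal densities:
  L_A = 0.0180182
  L_B = 0.00105287
  L_C = 0.0349886
  L_D = 4.36686e-28
Prior × likelihood for each component:
  π_A·L_A = 0.20 × 0.0180182 = 0.00360364
  π_B·L_B = 0.19 × 0.00105287 = 0.000200046
  π_C·L_C = 0.36 × 0.0349886 = 0.0125959
  π_D·L_D = 0.25 × 4.36686e-28 = 1.09172e-28
Sum: 0.00360364 + 0.000200046 + 0.0125959 + 1.09172e-28 = 0.0163996
So the posterior for Setting C is 0.0125959 / 0.0163996 ≈ 0.768.

0.768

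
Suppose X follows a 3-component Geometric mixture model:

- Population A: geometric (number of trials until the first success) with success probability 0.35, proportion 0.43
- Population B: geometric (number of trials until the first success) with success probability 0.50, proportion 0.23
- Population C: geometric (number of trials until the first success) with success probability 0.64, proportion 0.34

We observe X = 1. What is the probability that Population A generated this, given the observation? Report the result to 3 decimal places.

0.312

The responsibility of component k is P(Z=k) f_k(x) divided by Σ_j P(Z=j) f_j(x).
Component likelihoods at x = 1:
  L_A = 0.35
  L_B = 0.5
  L_C = 0.64
Unnormalised posteriors:
  P(Z=A)·L_A = 0.43 × 0.35 = 0.1505
  P(Z=B)·L_B = 0.23 × 0.5 = 0.115
  P(Z=C)·L_C = 0.34 × 0.64 = 0.2176
Evidence: 0.1505 + 0.115 + 0.2176 = 0.4831
So the posterior for Population A is 0.1505 / 0.4831 ≈ 0.312.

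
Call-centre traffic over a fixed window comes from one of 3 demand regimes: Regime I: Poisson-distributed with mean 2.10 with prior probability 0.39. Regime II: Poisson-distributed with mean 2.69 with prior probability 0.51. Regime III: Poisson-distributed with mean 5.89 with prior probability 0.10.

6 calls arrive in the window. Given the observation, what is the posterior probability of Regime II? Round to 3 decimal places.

0.456

By Bayes' theorem, P(k | x) = π_k f_k(x) / Σ_j π_j f_j(x).
Poisson probabilities:
  L_I = 0.014587
  L_II = 0.0357214
  L_III = 0.160459
Prior × likelihood for each component:
  π_I·L_I = 0.39 × 0.014587 = 0.00568892
  π_II·L_II = 0.51 × 0.0357214 = 0.0182179
  π_III·L_III = 0.10 × 0.160459 = 0.0160459
Normaliser: 0.00568892 + 0.0182179 + 0.0160459 = 0.0399528
Responsibility of Regime II: 0.0182179 / 0.0399528 ≈ 0.456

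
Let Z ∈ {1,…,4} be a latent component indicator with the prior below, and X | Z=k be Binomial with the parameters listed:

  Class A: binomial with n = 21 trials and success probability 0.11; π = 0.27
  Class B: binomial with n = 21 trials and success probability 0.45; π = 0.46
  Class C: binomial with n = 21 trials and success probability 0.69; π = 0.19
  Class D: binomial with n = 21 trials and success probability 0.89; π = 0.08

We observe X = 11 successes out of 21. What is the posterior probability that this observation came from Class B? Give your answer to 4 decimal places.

0.8716

The responsibility of component k is w_k f_k(x) divided by Σ_j w_j f_j(x).
Binomial probabilities:
  p_A = C(21,11)·0.11^11·0.89^10 = 352716·2.85312e-11·0.311817 = 3.13794e-06
  p_B = C(21,11)·0.45^11·0.55^10 = 352716·0.000153228·0.00253295 = 0.136896
  p_C = C(21,11)·0.69^11·0.31^10 = 352716·0.0168787·8.19628e-06 = 0.0487958
  p_D = C(21,11)·0.89^11·0.11^10 = 352716·0.277517·2.59374e-10 = 2.53888e-05
Unnormalised posteriors:
  w_A·p_A = 0.27 × 3.13794e-06 = 8.47244e-07
  w_B·p_B = 0.46 × 0.136896 = 0.062972
  w_C·p_C = 0.19 × 0.0487958 = 0.00927119
  w_D·p_D = 0.08 × 2.53888e-05 = 2.0311e-06
Denominator: 8.47244e-07 + 0.062972 + 0.00927119 + 2.0311e-06 = 0.0722461
So the posterior for Class B is 0.062972 / 0.0722461 ≈ 0.8716.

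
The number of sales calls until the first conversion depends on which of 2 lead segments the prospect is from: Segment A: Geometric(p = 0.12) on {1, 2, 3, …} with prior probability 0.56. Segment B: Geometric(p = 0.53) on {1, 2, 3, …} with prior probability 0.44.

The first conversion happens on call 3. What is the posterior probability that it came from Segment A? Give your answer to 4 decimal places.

The responsibility of component k is P(Z=k) f_k(x) divided by Σ_j P(Z=j) f_j(x).
Evaluate each component's likelihood at the observed value:
  f_A = 0.092928
  f_B = 0.117077
Unnormalised posteriors:
  P(Z=A)·f_A = 0.56 × 0.092928 = 0.0520397
  P(Z=B)·f_B = 0.44 × 0.117077 = 0.0515139
Denominator: 0.0520397 + 0.0515139 = 0.103554
P(Segment A | x) ≈ 0.5025

0.5025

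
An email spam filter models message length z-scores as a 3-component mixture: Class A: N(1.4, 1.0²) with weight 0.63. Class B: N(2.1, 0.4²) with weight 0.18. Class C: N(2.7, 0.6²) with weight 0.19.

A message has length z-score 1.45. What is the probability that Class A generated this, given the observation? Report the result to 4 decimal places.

0.8010

Apply Bayes' rule: the posterior for each component is proportional to its prior times its likelihood at x.
Evaluate each component's likelihood at the observed value:
  p_A = 0.398444
  p_B = 0.266346
  p_C = 0.0759066
Unnormalised posteriors:
  w_A·p_A = 0.63 × 0.398444 = 0.25102
  w_B·p_B = 0.18 × 0.266346 = 0.0479422
  w_C·p_C = 0.19 × 0.0759066 = 0.0144223
Sum: 0.25102 + 0.0479422 + 0.0144223 = 0.313384
Responsibility of Class A: 0.25102 / 0.313384 ≈ 0.8010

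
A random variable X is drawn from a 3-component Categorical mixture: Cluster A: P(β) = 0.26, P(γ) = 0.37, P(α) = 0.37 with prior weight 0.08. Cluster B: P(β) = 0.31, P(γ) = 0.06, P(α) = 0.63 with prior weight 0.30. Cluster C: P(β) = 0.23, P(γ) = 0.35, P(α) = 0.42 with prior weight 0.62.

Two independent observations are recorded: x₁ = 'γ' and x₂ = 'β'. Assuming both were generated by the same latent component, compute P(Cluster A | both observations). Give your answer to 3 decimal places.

Posterior ∝ prior × likelihood, so P(k | x) ∝ w_k f_k(x); normalise over all components.
Since both observations come from the same component, the likelihood for component k is f_k(x₁)·f_k(x₂).
  L_A = [0.37] × [0.26] = 0.0962
  L_B = [0.06] × [0.31] = 0.0186
  L_C = [0.35] × [0.23] = 0.0805
Multiply by the mixture weights:
  w_A·L_A = 0.08 × 0.0962 = 0.007696
  w_B·L_B = 0.30 × 0.0186 = 0.00558
  w_C·L_C = 0.62 × 0.0805 = 0.04991
Sum: 0.007696 + 0.00558 + 0.04991 = 0.063186
P(Cluster A | data) ≈ 0.122

0.122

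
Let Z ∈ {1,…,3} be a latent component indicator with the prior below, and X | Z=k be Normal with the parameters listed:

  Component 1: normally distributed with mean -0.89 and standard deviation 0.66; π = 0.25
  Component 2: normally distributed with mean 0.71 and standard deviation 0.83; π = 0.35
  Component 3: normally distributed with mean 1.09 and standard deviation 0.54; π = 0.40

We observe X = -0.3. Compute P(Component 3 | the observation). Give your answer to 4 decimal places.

0.0559

Apply Bayes' rule: the posterior for each component is proportional to its prior times its likelihood at x.
Normal densities:
  f_1 = (1/(0.66·√(2π)))·exp(−(-0.3−-0.89)²/(2·0.66²)) = 0.604458·exp(-0.39956) = 0.405357
  f_2 = (1/(0.83·√(2π)))·exp(−(-0.3−0.71)²/(2·0.83²)) = 0.480653·exp(-0.74038) = 0.229239
  f_3 = (1/(0.54·√(2π)))·exp(−(-0.3−1.09)²/(2·0.54²)) = 0.738782·exp(-3.31293) = 0.0268986
Weight by the priors:
  π_1·f_1 = 0.25 × 0.405357 = 0.101339
  π_2·f_2 = 0.35 × 0.229239 = 0.0802335
  π_3·f_3 = 0.40 × 0.0268986 = 0.0107594
Normaliser: 0.101339 + 0.0802335 + 0.0107594 = 0.192332
P(Component 3 | -0.3) ≈ 0.0559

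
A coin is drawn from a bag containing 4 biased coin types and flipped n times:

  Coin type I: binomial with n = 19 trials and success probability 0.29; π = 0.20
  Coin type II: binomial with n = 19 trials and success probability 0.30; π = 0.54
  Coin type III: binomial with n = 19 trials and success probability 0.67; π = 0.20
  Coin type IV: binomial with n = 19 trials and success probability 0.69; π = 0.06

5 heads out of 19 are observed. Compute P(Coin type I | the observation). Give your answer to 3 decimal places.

Posterior ∝ prior × likelihood, so P(k | x) ∝ π_k f_k(x); normalise over all components.
Binomial probabilities:
  L_I = C(19,5)·0.29^5·0.71^14 = 11628·0.00205111·0.00827212 = 0.197293
  L_II = C(19,5)·0.30^5·0.70^14 = 11628·0.00243·0.00678223 = 0.191639
  L_III = C(19,5)·0.67^5·0.33^14 = 11628·0.135013·1.81633e-07 = 0.000285151
  L_IV = C(19,5)·0.69^5·0.31^14 = 11628·0.156403·7.56944e-08 = 0.000137662
Unnormalised posteriors:
  π_I·L_I = 0.20 × 0.197293 = 0.0394586
  π_II·L_II = 0.54 × 0.191639 = 0.103485
  π_III·L_III = 0.20 × 0.000285151 = 5.70301e-05
  π_IV·L_IV = 0.06 × 0.000137662 = 8.25972e-06
Marginal: 0.0394586 + 0.103485 + 5.70301e-05 + 8.25972e-06 = 0.143009
P(Coin type I | 5 heads out of 19) ≈ 0.276

0.276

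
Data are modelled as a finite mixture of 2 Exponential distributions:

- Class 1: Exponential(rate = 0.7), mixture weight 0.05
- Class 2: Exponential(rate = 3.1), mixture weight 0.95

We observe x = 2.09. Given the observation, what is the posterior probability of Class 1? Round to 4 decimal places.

P(component k | x) = π_k·f_k(x) / marginal(x), where marginal(x) = Σ_j π_j·f_j(x).
Evaluate each component's likelihood at the observed value:
  p_1 = 0.162078
  p_2 = 0.00475957
Prior × likelihood for each component:
  π_1·p_1 = 0.05 × 0.162078 = 0.00810392
  π_2·p_2 = 0.95 × 0.00475957 = 0.00452159
Normaliser: 0.00810392 + 0.00452159 = 0.0126255
So the posterior for Class 1 is 0.00810392 / 0.0126255 ≈ 0.6419.

0.6419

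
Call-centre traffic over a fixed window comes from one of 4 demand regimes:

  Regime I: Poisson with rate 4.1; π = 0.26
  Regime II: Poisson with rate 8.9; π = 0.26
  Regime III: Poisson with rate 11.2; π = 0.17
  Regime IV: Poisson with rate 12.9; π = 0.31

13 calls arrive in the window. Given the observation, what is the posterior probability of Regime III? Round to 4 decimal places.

P(component k | x) = P(Z=k)·f_k(x) / marginal(x), where marginal(x) = Σ_j P(Z=j)·f_j(x).
Evaluate each component's likelihood at the observed value:
  p_I = e^(−4.1)·4.1^13/13! = 0.000246208
  p_II = e^(−8.9)·8.9^13/13! = 0.048147
  p_III = e^(−11.2)·11.2^13/13! = 0.0958199
  p_IV = e^(−12.9)·12.9^13/13! = 0.109897
Weight by the priors:
  P(Z=I)·p_I = 0.26 × 0.000246208 = 6.40141e-05
  P(Z=II)·p_II = 0.26 × 0.048147 = 0.0125182
  P(Z=III)·p_III = 0.17 × 0.0958199 = 0.0162894
  P(Z=IV)·p_IV = 0.31 × 0.109897 = 0.0340682
Sum: 6.40141e-05 + 0.0125182 + 0.0162894 + 0.0340682 = 0.0629398
P(Regime III | 13 calls) ≈ 0.2588

0.2588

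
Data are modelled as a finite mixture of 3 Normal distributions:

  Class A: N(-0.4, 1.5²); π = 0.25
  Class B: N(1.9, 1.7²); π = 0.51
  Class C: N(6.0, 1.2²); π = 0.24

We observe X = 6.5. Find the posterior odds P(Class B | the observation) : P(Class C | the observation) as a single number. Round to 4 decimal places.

The posterior odds equal the prior odds times the likelihood ratio: (π_i/π_j)·(f_i(x)/f_j(x)).
Component likelihoods at x = 6.5:
  p_A = 6.76057e-06
  p_B = 0.00603327
  p_C = 0.30481
Posterior odds = (π_B·p_B) / (π_C·p_C) = (0.51·0.00603327) / (0.24·0.30481) = 0.00307697 / 0.0731545 ≈ 0.0421

0.0421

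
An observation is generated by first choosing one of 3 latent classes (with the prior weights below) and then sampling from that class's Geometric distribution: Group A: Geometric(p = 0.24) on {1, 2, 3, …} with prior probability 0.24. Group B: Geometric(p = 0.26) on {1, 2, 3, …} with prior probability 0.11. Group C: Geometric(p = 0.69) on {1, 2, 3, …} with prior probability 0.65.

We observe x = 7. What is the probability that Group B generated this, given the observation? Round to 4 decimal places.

Posterior ∝ prior × likelihood, so P(k | x) ∝ π_k f_k(x); normalise over all components.
Evaluate each component's likelihood at the observed value:
  f_A = 0.24·(1−0.24)^6 = 0.24·0.1927 = 0.046248
  f_B = 0.26·(1−0.26)^6 = 0.26·0.164206 = 0.0426937
  f_C = 0.69·(1−0.69)^6 = 0.69·0.000887504 = 0.000612378
Multiply by the mixture weights:
  π_A·f_A = 0.24 × 0.046248 = 0.0110995
  π_B·f_B = 0.11 × 0.0426937 = 0.00469631
  π_C·f_C = 0.65 × 0.000612378 = 0.000398045
Evidence: 0.0110995 + 0.00469631 + 0.000398045 = 0.0161939
P(Group B | 7) ≈ 0.2900

0.2900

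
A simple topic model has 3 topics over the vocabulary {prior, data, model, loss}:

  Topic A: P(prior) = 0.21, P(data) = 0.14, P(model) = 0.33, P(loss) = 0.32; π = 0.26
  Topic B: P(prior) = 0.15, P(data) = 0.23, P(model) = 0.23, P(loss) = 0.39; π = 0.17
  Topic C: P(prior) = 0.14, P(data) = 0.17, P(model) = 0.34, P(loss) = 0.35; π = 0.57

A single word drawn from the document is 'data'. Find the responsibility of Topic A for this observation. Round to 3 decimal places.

0.211

The responsibility of component k is π_k f_k(x) divided by Σ_j π_j f_j(x).
Component likelihoods at x = 'data':
  p_A = 0.14
  p_B = 0.23
  p_C = 0.17
Multiply by the mixture weights:
  π_A·p_A = 0.26 × 0.14 = 0.0364
  π_B·p_B = 0.17 × 0.23 = 0.0391
  π_C·p_C = 0.57 × 0.17 = 0.0969
Sum: 0.0364 + 0.0391 + 0.0969 = 0.1724
Responsibility of Topic A: 0.0364 / 0.1724 ≈ 0.211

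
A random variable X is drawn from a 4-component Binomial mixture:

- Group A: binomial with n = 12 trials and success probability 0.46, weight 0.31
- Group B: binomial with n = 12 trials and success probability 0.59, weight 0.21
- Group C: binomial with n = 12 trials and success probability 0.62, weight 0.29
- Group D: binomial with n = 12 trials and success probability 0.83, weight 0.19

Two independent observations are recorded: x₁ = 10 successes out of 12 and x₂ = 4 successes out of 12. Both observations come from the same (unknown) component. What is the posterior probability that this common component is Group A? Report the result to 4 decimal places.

0.2354

P(component k | x) = π_k·f_k(x) / marginal(x), where marginal(x) = Σ_j π_j·f_j(x).
Since both observations come from the same component, the likelihood for component k is f_k(x₁)·f_k(x₂).
  L_A = [0.00816413] × [0.160246] = 0.00130827
  L_B = [0.0567064] × [0.0478943] = 0.00271591
  L_C = [0.0799886] × [0.031801] = 0.00254372
  L_D = [0.295953] × [0.000163874] = 4.84989e-05
Unnormalised posteriors:
  π_A·L_A = 0.31 × 0.00130827 = 0.000405563
  π_B·L_B = 0.21 × 0.00271591 = 0.000570342
  π_C·L_C = 0.29 × 0.00254372 = 0.000737678
  π_D·L_D = 0.19 × 4.84989e-05 = 9.21479e-06
Marginal: 0.000405563 + 0.000570342 + 0.000737678 + 9.21479e-06 = 0.0017228
Responsibility of Group A: 0.000405563 / 0.0017228 ≈ 0.2354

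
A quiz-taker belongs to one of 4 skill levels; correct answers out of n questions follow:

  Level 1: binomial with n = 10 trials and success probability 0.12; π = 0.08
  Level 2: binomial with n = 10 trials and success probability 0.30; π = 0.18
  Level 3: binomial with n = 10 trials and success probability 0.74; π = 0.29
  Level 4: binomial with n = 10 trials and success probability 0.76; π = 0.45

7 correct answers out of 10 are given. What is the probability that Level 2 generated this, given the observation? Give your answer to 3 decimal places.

Apply Bayes' rule: the posterior for each component is proportional to its prior times its likelihood at x.
Binomial probabilities:
  p_1 = 2.9302e-05
  p_2 = 0.00900169
  p_3 = 0.256285
  p_4 = 0.242946
Unnormalised posteriors:
  π_1·p_1 = 0.08 × 2.9302e-05 = 2.34416e-06
  π_2·p_2 = 0.18 × 0.00900169 = 0.0016203
  π_3·p_3 = 0.29 × 0.256285 = 0.0743227
  π_4·p_4 = 0.45 × 0.242946 = 0.109326
Marginal: 2.34416e-06 + 0.0016203 + 0.0743227 + 0.109326 = 0.185271
P(Level 2 | the observation) = 0.0016203 / 0.185271 ≈ 0.009

0.009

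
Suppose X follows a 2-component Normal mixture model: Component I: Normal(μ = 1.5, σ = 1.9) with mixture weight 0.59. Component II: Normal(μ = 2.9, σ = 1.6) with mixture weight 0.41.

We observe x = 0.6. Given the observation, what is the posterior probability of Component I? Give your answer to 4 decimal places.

By Bayes' theorem, P(k | x) = w_k f_k(x) / Σ_j w_j f_j(x).
Component likelihoods at x = 0.6:
  L_I = 0.187687
  L_II = 0.0887311
Multiply by the mixture weights:
  w_I·L_I = 0.59 × 0.187687 = 0.110735
  w_II·L_II = 0.41 × 0.0887311 = 0.0363797
Denominator: 0.110735 + 0.0363797 = 0.147115
P(Component I | x) ≈ 0.7527

0.7527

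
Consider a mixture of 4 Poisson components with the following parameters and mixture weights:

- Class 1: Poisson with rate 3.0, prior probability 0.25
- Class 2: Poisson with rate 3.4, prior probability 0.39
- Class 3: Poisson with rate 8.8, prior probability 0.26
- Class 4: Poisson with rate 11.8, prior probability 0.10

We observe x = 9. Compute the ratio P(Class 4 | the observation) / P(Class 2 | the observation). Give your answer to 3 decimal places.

4.212

Only the two components matter; the odds are (w_i f_i(x)) / (w_j f_j(x)).
Evaluate each component's likelihood at the observed value:
  p_1 = 0.0027005
  p_2 = 0.00558401
  p_3 = 0.131459
  p_4 = 0.0917276
Odds = (0.10/0.39) × (0.0917276/0.00558401) = 0.25641 × 16.4268 ≈ 4.212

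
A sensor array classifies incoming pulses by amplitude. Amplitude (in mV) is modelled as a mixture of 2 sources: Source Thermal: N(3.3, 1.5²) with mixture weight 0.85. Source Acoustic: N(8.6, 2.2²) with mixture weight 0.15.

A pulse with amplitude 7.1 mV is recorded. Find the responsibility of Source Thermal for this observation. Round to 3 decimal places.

0.298

Apply Bayes' rule: the posterior for each component is proportional to its prior times its likelihood at x.
Normal densities:
  L_Thermal = (1/(1.5·√(2π)))·exp(−(7.1−3.3)²/(2·1.5²)) = 0.265962·exp(-3.20889) = 0.0107452
  L_Acoustic = (1/(2.2·√(2π)))·exp(−(7.1−8.6)²/(2·2.2²)) = 0.181337·exp(-0.23244) = 0.143728
Unnormalised posteriors:
  w_Thermal·L_Thermal = 0.85 × 0.0107452 = 0.00913345
  w_Acoustic·L_Acoustic = 0.15 × 0.143728 = 0.0215592
Denominator: 0.00913345 + 0.0215592 = 0.0306926
P(Source Thermal | data) = 0.00913345 / 0.0306926 ≈ 0.298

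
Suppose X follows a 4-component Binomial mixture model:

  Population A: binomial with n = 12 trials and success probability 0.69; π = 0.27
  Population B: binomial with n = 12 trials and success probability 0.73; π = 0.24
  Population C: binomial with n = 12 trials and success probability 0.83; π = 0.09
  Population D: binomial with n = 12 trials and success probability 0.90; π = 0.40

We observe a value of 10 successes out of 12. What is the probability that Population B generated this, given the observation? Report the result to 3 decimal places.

0.236

Apply Bayes' rule: the posterior for each component is proportional to its prior times its likelihood at x.
Component likelihoods at x = 10 successes out of 12:
  L_A = C(12,10)·0.69^10·0.31^2 = 66·0.0244619·0.0961 = 0.155152
  L_B = C(12,10)·0.73^10·0.27^2 = 66·0.0429763·0.0729 = 0.206776
  L_C = C(12,10)·0.83^10·0.17^2 = 66·0.15516·0.0289 = 0.295953
  L_D = C(12,10)·0.90^10·0.10^2 = 66·0.348678·0.01 = 0.230128
Unnormalised posteriors:
  w_A·L_A = 0.27 × 0.155152 = 0.0418911
  w_B·L_B = 0.24 × 0.206776 = 0.0496262
  w_C·L_C = 0.09 × 0.295953 = 0.0266358
  w_D·L_D = 0.40 × 0.230128 = 0.0920511
Marginal: 0.0418911 + 0.0496262 + 0.0266358 + 0.0920511 = 0.210204
So the posterior for Population B is 0.0496262 / 0.210204 ≈ 0.236.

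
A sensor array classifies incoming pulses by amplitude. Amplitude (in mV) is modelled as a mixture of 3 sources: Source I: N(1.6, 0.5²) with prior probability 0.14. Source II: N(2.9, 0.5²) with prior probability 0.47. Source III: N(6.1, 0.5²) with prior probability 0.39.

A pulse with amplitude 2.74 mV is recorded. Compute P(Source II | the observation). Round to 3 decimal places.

0.977

By Bayes' theorem, P(k | x) = π_k f_k(x) / Σ_j π_j f_j(x).
Component likelihoods at x = 2.74 mV:
  p_I = 0.0593092
  p_II = 0.758061
  p_III = 1.24715e-10
Multiply by the mixture weights:
  π_I·p_I = 0.14 × 0.0593092 = 0.00830328
  π_II·p_II = 0.47 × 0.758061 = 0.356289
  π_III·p_III = 0.39 × 1.24715e-10 = 4.86388e-11
Evidence: 0.00830328 + 0.356289 + 4.86388e-11 = 0.364592
Responsibility of Source II: 0.356289 / 0.364592 ≈ 0.977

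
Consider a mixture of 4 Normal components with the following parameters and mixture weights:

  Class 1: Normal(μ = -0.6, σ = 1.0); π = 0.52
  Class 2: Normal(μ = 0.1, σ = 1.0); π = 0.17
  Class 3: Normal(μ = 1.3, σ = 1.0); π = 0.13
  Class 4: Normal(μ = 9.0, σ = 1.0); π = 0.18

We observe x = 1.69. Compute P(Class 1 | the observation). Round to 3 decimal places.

Apply Bayes' rule: the posterior for each component is proportional to its prior times its likelihood at x.
Component likelihoods at x = 1.69:
  f_1 = 0.0289847
  f_2 = 0.112704
  f_3 = 0.369728
  f_4 = 9.9405e-13
Weight by the priors:
  P(Z=1)·f_1 = 0.52 × 0.0289847 = 0.015072
  P(Z=2)·f_2 = 0.17 × 0.112704 = 0.0191597
  P(Z=3)·f_3 = 0.13 × 0.369728 = 0.0480646
  P(Z=4)·f_4 = 0.18 × 9.9405e-13 = 1.78929e-13
Sum: 0.015072 + 0.0191597 + 0.0480646 + 1.78929e-13 = 0.0822963
P(Class 1 | 1.69) ≈ 0.183

0.183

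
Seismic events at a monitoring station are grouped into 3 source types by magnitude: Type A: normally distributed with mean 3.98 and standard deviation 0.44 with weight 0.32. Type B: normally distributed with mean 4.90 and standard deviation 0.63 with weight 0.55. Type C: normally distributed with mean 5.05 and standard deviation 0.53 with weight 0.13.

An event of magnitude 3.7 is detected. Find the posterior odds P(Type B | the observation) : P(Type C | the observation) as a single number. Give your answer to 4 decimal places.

The posterior odds equal the prior odds times the likelihood ratio: (π_i/π_j)·(f_i(x)/f_j(x)).
Normal densities:
  f_A = 0.740494
  f_B = 0.103213
  f_C = 0.0293607
0.0567671 / 0.00381689 ≈ 14.8726

14.8726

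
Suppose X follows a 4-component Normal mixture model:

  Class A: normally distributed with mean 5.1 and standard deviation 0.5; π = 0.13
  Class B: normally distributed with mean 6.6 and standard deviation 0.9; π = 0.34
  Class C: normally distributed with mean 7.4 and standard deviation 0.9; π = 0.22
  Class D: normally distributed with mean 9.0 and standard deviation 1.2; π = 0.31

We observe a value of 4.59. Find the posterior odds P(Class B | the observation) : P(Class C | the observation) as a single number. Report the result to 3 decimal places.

Only the two components matter; the odds are (π_i f_i(x)) / (π_j f_j(x)).
Component likelihoods at x = 4.59:
  f_A = 0.474264
  f_B = 0.0366088
  f_C = 0.00338733
  f_D = 0.000388168
0.012447 / 0.000745212 ≈ 16.703

16.703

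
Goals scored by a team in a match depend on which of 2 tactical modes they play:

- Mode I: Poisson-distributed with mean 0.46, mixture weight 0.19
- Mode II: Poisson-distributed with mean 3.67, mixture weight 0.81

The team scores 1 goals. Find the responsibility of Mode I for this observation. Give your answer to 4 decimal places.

0.4215

Apply Bayes' rule: the posterior for each component is proportional to its prior times its likelihood at x.
Evaluate each component's likelihood at the observed value:
  p_I = e^(−0.46)·0.46^1/1! = 0.29039
  p_II = e^(−3.67)·3.67^1/1! = 0.0934986
Multiply by the mixture weights:
  w_I·p_I = 0.19 × 0.29039 = 0.0551742
  w_II·p_II = 0.81 × 0.0934986 = 0.0757339
Sum: 0.0551742 + 0.0757339 = 0.130908
P(Mode I | 1 goals) ≈ 0.4215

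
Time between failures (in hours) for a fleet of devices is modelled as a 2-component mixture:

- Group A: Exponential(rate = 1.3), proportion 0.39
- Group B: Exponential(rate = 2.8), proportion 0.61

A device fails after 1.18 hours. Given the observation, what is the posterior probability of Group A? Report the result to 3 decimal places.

0.635

Apply Bayes' rule: the posterior for each component is proportional to its prior times its likelihood at x.
Exponential densities:
  L_A = 1.3·e^(−1.3·1.18) = 1.3·e^(−1.5340) = 0.280373
  L_B = 2.8·e^(−2.8·1.18) = 2.8·e^(−3.3040) = 0.102861
Unnormalised posteriors:
  π_A·L_A = 0.39 × 0.280373 = 0.109345
  π_B·L_B = 0.61 × 0.102861 = 0.062745
Denominator: 0.109345 + 0.062745 = 0.17209
P(Group A | x) ≈ 0.635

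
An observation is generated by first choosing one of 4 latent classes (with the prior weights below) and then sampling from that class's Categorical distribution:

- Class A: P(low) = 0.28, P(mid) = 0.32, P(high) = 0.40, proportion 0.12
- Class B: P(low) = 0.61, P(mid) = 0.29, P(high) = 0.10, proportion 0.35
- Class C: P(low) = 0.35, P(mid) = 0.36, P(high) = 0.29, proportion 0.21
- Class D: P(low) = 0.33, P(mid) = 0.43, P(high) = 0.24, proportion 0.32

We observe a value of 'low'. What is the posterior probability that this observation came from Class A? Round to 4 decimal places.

0.0788

P(component k | x) = P(Z=k)·f_k(x) / marginal(x), where marginal(x) = Σ_j P(Z=j)·f_j(x).
Categorical probabilities:
  p_A = 0.28
  p_B = 0.61
  p_C = 0.35
  p_D = 0.33
Weight by the priors:
  P(Z=A)·p_A = 0.12 × 0.28 = 0.0336
  P(Z=B)·p_B = 0.35 × 0.61 = 0.2135
  P(Z=C)·p_C = 0.21 × 0.35 = 0.0735
  P(Z=D)·p_D = 0.32 × 0.33 = 0.1056
Denominator: 0.0336 + 0.2135 + 0.0735 + 0.1056 = 0.4262
Responsibility of Class A: 0.0336 / 0.4262 ≈ 0.0788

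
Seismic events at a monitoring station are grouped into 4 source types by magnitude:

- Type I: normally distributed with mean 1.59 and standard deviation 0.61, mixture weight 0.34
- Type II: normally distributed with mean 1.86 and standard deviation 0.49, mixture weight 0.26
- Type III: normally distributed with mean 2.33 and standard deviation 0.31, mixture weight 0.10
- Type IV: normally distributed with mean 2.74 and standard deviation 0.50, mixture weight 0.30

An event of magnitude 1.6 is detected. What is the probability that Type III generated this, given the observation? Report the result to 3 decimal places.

0.019

By Bayes' theorem, P(k | x) = π_k f_k(x) / Σ_j π_j f_j(x).
Component likelihoods at x = 1.6:
  L_I = (1/(0.61·√(2π)))·exp(−(1.6−1.59)²/(2·0.61²)) = 0.654004·exp(-0.00013) = 0.653916
  L_II = (1/(0.49·√(2π)))·exp(−(1.6−1.86)²/(2·0.49²)) = 0.814168·exp(-0.14077) = 0.707255
  L_III = (1/(0.31·√(2π)))·exp(−(1.6−2.33)²/(2·0.31²)) = 1.286911·exp(-2.77263) = 0.0804284
  L_IV = (1/(0.50·√(2π)))·exp(−(1.6−2.74)²/(2·0.50²)) = 0.797885·exp(-2.59920) = 0.0593092
Multiply by the mixture weights:
  π_I·L_I = 0.34 × 0.653916 = 0.222331
  π_II·L_II = 0.26 × 0.707255 = 0.183886
  π_III·L_III = 0.10 × 0.0804284 = 0.00804284
  π_IV·L_IV = 0.30 × 0.0593092 = 0.0177928
Normaliser: 0.222331 + 0.183886 + 0.00804284 + 0.0177928 = 0.432053
Responsibility of Type III: 0.00804284 / 0.432053 ≈ 0.019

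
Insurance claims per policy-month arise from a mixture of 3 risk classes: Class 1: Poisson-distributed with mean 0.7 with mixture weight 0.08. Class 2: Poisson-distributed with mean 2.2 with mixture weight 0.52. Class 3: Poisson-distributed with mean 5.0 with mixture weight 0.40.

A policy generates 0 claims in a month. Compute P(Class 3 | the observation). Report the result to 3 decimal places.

Posterior ∝ prior × likelihood, so P(k | x) ∝ P(Z=k) f_k(x); normalise over all components.
Component likelihoods at x = 0 claims:
  f_1 = e^(−0.7)·0.7^0/0! = 0.496585
  f_2 = e^(−2.2)·2.2^0/0! = 0.110803
  f_3 = e^(−5.0)·5.0^0/0! = 0.00673795
Unnormalised posteriors:
  P(Z=1)·f_1 = 0.08 × 0.496585 = 0.0397268
  P(Z=2)·f_2 = 0.52 × 0.110803 = 0.0576176
  P(Z=3)·f_3 = 0.40 × 0.00673795 = 0.00269518
Normaliser: 0.0397268 + 0.0576176 + 0.00269518 = 0.10004
P(Class 3 | 0 claims) ≈ 0.027

0.027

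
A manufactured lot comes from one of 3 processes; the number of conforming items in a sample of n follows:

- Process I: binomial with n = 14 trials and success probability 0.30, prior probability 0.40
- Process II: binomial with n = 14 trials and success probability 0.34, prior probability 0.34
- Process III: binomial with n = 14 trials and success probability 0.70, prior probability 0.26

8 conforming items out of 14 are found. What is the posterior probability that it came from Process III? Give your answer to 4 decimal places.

0.5741

Posterior ∝ prior × likelihood, so P(k | x) ∝ w_k f_k(x); normalise over all components.
Evaluate each component's likelihood at the observed value:
  f_I = C(14,8)·0.30^8·0.70^6 = 3003·6.561e-05·0.117649 = 0.02318
  f_II = C(14,8)·0.34^8·0.66^6 = 3003·0.000178579·0.082654 = 0.0443252
  f_III = C(14,8)·0.70^8·0.30^6 = 3003·0.057648·0.000729 = 0.126202
Weight by the priors:
  w_I·f_I = 0.40 × 0.02318 = 0.009272
  w_II·f_II = 0.34 × 0.0443252 = 0.0150706
  w_III·f_III = 0.26 × 0.126202 = 0.0328126
Sum: 0.009272 + 0.0150706 + 0.0328126 = 0.0571551
So the posterior for Process III is 0.0328126 / 0.0571551 ≈ 0.5741.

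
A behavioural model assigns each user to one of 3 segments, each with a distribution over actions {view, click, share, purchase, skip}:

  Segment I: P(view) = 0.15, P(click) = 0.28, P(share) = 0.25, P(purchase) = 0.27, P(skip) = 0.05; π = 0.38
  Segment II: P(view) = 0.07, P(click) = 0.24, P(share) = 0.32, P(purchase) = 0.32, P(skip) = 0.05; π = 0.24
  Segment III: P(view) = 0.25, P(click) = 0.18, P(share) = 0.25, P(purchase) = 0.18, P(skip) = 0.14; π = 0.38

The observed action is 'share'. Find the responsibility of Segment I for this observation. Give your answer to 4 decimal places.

0.3561

By Bayes' theorem, P(k | x) = P(Z=k) f_k(x) / Σ_j P(Z=j) f_j(x).
Evaluate each component's likelihood at the observed value:
  L_I = P(share | comp) = 0.25
  L_II = P(share | comp) = 0.32
  L_III = P(share | comp) = 0.25
Prior × likelihood for each component:
  P(Z=I)·L_I = 0.38 × 0.25 = 0.095
  P(Z=II)·L_II = 0.24 × 0.32 = 0.0768
  P(Z=III)·L_III = 0.38 × 0.25 = 0.095
Denominator: 0.095 + 0.0768 + 0.095 = 0.2668
Responsibility of Segment I: 0.095 / 0.2668 ≈ 0.3561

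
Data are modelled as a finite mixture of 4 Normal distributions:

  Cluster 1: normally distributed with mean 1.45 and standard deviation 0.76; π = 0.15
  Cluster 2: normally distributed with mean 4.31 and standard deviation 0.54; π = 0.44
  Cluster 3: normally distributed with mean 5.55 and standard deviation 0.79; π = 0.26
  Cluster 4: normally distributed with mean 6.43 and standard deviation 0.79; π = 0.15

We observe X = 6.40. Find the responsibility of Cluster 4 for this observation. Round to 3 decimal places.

Apply Bayes' rule: the posterior for each component is proportional to its prior times its likelihood at x.
Evaluate each component's likelihood at the observed value:
  f_1 = 3.22437e-10
  f_2 = 0.000412763
  f_3 = 0.283073
  f_4 = 0.504626
Unnormalised posteriors:
  w_1·f_1 = 0.15 × 3.22437e-10 = 4.83655e-11
  w_2·f_2 = 0.44 × 0.000412763 = 0.000181616
  w_3·f_3 = 0.26 × 0.283073 = 0.073599
  w_4·f_4 = 0.15 × 0.504626 = 0.0756939
Marginal: 4.83655e-11 + 0.000181616 + 0.073599 + 0.0756939 = 0.149475
Responsibility of Cluster 4: 0.0756939 / 0.149475 ≈ 0.506

0.506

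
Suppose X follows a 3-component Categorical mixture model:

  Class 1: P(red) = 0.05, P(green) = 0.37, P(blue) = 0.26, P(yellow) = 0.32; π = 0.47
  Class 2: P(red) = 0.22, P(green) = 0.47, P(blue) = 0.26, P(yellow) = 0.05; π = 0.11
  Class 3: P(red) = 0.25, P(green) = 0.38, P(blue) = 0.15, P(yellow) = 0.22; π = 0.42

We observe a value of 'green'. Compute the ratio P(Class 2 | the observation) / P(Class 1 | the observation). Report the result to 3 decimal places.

Only the two components matter; the odds are (π_i f_i(x)) / (π_j f_j(x)).
Categorical probabilities:
  p_1 = P(green | comp) = 0.37
  p_2 = P(green | comp) = 0.47
  p_3 = P(green | comp) = 0.38
Posterior odds = (π_2·p_2) / (π_1·p_1) = (0.11·0.47) / (0.47·0.37) = 0.0517 / 0.1739 ≈ 0.297

0.297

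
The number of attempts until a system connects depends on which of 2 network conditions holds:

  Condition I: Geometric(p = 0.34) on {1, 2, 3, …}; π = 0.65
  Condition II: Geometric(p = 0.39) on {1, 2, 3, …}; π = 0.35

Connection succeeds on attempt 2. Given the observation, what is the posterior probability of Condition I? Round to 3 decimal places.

0.637

Posterior ∝ prior × likelihood, so P(k | x) ∝ w_k f_k(x); normalise over all components.
Component likelihoods at x = 2:
  p_I = 0.2244
  p_II = 0.2379
Prior × likelihood for each component:
  w_I·p_I = 0.65 × 0.2244 = 0.14586
  w_II·p_II = 0.35 × 0.2379 = 0.083265
Normaliser: 0.14586 + 0.083265 = 0.229125
So the posterior for Condition I is 0.14586 / 0.229125 ≈ 0.637.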